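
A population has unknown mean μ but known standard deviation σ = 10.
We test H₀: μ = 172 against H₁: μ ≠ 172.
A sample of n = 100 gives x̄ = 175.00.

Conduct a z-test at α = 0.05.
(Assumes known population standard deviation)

Standard error: SE = σ/√n = 10/√100 = 1.0000
z-statistic: z = (x̄ - μ₀)/SE = (175.00 - 172)/1.0000 = 3.0000
Critical value: ±1.960
p-value = 0.0027
Decision: reject H₀

Answer: z = 3.0000, reject H₀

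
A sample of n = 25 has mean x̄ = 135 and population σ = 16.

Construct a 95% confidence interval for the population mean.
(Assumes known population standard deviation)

Answer: (128.7280, 141.2720)

Derivation:
Confidence level: 95%, α = 0.05
z_0.025 = 1.960
SE = σ/√n = 16/√25 = 3.2000
Margin of error = 1.960 × 3.2000 = 6.2720
CI: x̄ ± margin = 135 ± 6.2720
CI: (128.7280, 141.2720)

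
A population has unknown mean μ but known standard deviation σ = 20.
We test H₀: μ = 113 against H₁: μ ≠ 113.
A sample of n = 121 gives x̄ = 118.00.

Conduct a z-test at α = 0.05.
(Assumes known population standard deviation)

Answer: z = 2.7500, reject H₀

Derivation:
Standard error: SE = σ/√n = 20/√121 = 1.8182
z-statistic: z = (x̄ - μ₀)/SE = (118.00 - 113)/1.8182 = 2.7500
Critical value: ±1.960
p-value = 0.0060
Decision: reject H₀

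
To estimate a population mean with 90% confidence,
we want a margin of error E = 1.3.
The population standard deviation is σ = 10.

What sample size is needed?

Answer: n = 161

Derivation:
z_0.05 = 1.645
n = (z×σ/E)² = (1.645×10/1.3)²
n = 160.1198
Round up: n = 161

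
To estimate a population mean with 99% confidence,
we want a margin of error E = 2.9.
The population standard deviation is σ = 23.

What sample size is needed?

Answer: n = 418

Derivation:
z_0.005 = 2.576
n = (z×σ/E)² = (2.576×23/2.9)²
n = 417.3990
Round up: n = 418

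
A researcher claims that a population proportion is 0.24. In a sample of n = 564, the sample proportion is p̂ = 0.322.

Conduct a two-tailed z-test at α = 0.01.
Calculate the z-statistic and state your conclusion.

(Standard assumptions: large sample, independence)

H₀: p = 0.24, H₁: p ≠ 0.24
Standard error: SE = √(p₀(1-p₀)/n) = √(0.24×0.76/564) = 0.017983
z-statistic: z = (p̂ - p₀)/SE = (0.322 - 0.24)/0.017983 = 4.5599
Critical value: z_0.005 = ±2.576
p-value < 0.0001
Decision: reject H₀ at α = 0.01

Answer: z = 4.5599, reject H₀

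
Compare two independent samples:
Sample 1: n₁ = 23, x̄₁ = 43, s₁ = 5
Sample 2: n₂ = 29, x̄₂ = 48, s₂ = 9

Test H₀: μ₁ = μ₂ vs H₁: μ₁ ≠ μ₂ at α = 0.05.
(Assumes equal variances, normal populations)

Pooled variance: s²_p = [22×5² + 28×9²]/(50) = 56.3600
s_p = 7.5073
SE = s_p×√(1/n₁ + 1/n₂) = 7.5073×√(1/23 + 1/29) = 2.0962
t = (x̄₁ - x̄₂)/SE = (43 - 48)/2.0962 = -2.3853
df = 50, t-critical = ±2.009
Decision: reject H₀

Answer: t = -2.3853, reject H₀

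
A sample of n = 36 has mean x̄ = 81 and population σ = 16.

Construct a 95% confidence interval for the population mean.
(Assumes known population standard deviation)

Confidence level: 95%, α = 0.05
z_0.025 = 1.960
SE = σ/√n = 16/√36 = 2.6667
Margin of error = 1.960 × 2.6667 = 5.2267
CI: x̄ ± margin = 81 ± 5.2267
CI: (75.7733, 86.2267)

Answer: (75.7733, 86.2267)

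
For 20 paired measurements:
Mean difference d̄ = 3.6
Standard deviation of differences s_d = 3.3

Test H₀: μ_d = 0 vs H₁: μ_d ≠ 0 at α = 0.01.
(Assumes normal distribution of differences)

Answer: t = 4.8787, reject H₀

Derivation:
df = n - 1 = 19
SE = s_d/√n = 3.3/√20 = 0.7379
t = d̄/SE = 3.6/0.7379 = 4.8787
Critical value: t_{0.005,19} = ±2.861
p-value ≈ 0.0001
Decision: reject H₀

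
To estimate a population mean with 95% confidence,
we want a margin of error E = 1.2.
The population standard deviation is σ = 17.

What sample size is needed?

z_0.025 = 1.960
n = (z×σ/E)² = (1.960×17/1.2)²
n = 770.9878
Round up: n = 771

Answer: n = 771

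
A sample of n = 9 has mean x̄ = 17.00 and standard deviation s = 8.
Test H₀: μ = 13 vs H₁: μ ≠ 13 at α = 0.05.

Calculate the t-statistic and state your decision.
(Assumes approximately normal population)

Answer: t = 1.5000, fail to reject H₀

Derivation:
df = n - 1 = 8
SE = s/√n = 8/√9 = 2.6667
t = (x̄ - μ₀)/SE = (17.00 - 13)/2.6667 = 1.5000
Critical value: t_{0.025,8} = ±2.306
p-value ≈ 0.1720
Decision: fail to reject H₀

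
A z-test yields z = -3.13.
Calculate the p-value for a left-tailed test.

Answer: p-value ≈ 0.0009

Derivation:
For z = -3.13:
p = P(Z < -3.13) = Φ(-3.13) = 0.0009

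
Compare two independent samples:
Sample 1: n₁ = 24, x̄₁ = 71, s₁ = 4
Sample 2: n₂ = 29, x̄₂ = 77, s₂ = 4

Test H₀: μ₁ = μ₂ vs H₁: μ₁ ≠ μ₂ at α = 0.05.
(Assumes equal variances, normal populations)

Answer: t = -5.4358, reject H₀

Derivation:
Pooled variance: s²_p = [23×4² + 28×4²]/(51) = 16.0000
s_p = 4.0000
SE = s_p×√(1/n₁ + 1/n₂) = 4.0000×√(1/24 + 1/29) = 1.1038
t = (x̄₁ - x̄₂)/SE = (71 - 77)/1.1038 = -5.4358
df = 51, t-critical = ±2.008
Decision: reject H₀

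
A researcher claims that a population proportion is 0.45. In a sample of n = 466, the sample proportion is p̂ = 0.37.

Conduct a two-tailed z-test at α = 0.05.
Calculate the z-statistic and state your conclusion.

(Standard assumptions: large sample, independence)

Answer: z = -3.4713, reject H₀

Derivation:
H₀: p = 0.45, H₁: p ≠ 0.45
Standard error: SE = √(p₀(1-p₀)/n) = √(0.45×0.55/466) = 0.023046
z-statistic: z = (p̂ - p₀)/SE = (0.37 - 0.45)/0.023046 = -3.4713
Critical value: z_0.025 = ±1.960
p-value = 0.0005
Decision: reject H₀ at α = 0.05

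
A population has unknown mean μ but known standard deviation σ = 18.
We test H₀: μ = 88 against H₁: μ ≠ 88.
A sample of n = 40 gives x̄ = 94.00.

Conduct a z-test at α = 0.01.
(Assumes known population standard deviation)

Standard error: SE = σ/√n = 18/√40 = 2.8460
z-statistic: z = (x̄ - μ₀)/SE = (94.00 - 88)/2.8460 = 2.1082
Critical value: ±2.576
p-value = 0.0350
Decision: fail to reject H₀

Answer: z = 2.1082, fail to reject H₀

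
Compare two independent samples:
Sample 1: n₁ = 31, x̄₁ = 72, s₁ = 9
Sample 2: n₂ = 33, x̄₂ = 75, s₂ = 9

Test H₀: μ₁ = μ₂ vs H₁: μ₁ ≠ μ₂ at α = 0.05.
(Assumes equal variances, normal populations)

Answer: t = -1.3327, fail to reject H₀

Derivation:
Pooled variance: s²_p = [30×9² + 32×9²]/(62) = 81.0000
s_p = 9.0000
SE = s_p×√(1/n₁ + 1/n₂) = 9.0000×√(1/31 + 1/33) = 2.2511
t = (x̄₁ - x̄₂)/SE = (72 - 75)/2.2511 = -1.3327
df = 62, t-critical = ±1.999
Decision: fail to reject H₀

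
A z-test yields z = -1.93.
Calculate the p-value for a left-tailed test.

Answer: p-value ≈ 0.0268

Derivation:
For z = -1.93:
p = P(Z < -1.93) = Φ(-1.93) = 0.0268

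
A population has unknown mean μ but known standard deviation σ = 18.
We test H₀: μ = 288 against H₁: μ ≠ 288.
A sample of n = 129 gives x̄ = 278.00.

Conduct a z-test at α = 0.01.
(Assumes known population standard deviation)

Answer: z = -6.3099, reject H₀

Derivation:
Standard error: SE = σ/√n = 18/√129 = 1.5848
z-statistic: z = (x̄ - μ₀)/SE = (278.00 - 288)/1.5848 = -6.3099
Critical value: ±2.576
p-value < 0.0001
Decision: reject H₀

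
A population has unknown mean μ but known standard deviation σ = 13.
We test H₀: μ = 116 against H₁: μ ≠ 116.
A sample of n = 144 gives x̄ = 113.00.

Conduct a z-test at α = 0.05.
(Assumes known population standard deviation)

Answer: z = -2.7693, reject H₀

Derivation:
Standard error: SE = σ/√n = 13/√144 = 1.0833
z-statistic: z = (x̄ - μ₀)/SE = (113.00 - 116)/1.0833 = -2.7693
Critical value: ±1.960
p-value = 0.0056
Decision: reject H₀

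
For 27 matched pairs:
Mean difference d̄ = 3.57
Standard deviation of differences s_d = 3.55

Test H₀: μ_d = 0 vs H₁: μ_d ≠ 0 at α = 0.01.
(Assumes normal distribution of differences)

Answer: t = 5.2254, reject H₀

Derivation:
df = n - 1 = 26
SE = s_d/√n = 3.55/√27 = 0.6832
t = d̄/SE = 3.57/0.6832 = 5.2254
Critical value: t_{0.005,26} = ±2.779
p-value < 0.0001
Decision: reject H₀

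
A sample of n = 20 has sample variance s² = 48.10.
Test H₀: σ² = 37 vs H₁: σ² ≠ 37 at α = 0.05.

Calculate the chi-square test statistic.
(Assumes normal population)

df = n - 1 = 19
χ² = (n-1)s²/σ₀² = 19×48.10/37 = 24.7000
Critical values: χ²_{0.975,19} = 8.907, χ²_{0.025,19} = 32.852
Rejection region: χ² < 8.907 or χ² > 32.852
Decision: fail to reject H₀

Answer: χ² = 24.7000, fail to reject H₀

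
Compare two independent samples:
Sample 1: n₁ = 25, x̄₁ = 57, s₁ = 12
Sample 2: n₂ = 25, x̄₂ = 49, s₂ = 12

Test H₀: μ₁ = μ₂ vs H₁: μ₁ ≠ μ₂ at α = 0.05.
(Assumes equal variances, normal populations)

Answer: t = 2.3570, reject H₀

Derivation:
Pooled variance: s²_p = [24×12² + 24×12²]/(48) = 144.0000
s_p = 12.0000
SE = s_p×√(1/n₁ + 1/n₂) = 12.0000×√(1/25 + 1/25) = 3.3941
t = (x̄₁ - x̄₂)/SE = (57 - 49)/3.3941 = 2.3570
df = 48, t-critical = ±2.011
Decision: reject H₀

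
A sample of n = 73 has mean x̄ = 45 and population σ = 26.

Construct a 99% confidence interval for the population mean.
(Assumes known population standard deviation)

Confidence level: 99%, α = 0.01
z_0.005 = 2.576
SE = σ/√n = 26/√73 = 3.0431
Margin of error = 2.576 × 3.0431 = 7.8390
CI: x̄ ± margin = 45 ± 7.8390
CI: (37.1610, 52.8390)

Answer: (37.1610, 52.8390)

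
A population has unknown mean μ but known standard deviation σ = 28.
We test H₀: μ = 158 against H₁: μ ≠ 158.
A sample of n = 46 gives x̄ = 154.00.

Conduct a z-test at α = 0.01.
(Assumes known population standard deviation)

Standard error: SE = σ/√n = 28/√46 = 4.1284
z-statistic: z = (x̄ - μ₀)/SE = (154.00 - 158)/4.1284 = -0.9689
Critical value: ±2.576
p-value = 0.3326
Decision: fail to reject H₀

Answer: z = -0.9689, fail to reject H₀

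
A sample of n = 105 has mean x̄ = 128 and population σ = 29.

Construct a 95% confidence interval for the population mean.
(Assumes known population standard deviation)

Answer: (122.4530, 133.5470)

Derivation:
Confidence level: 95%, α = 0.05
z_0.025 = 1.960
SE = σ/√n = 29/√105 = 2.8301
Margin of error = 1.960 × 2.8301 = 5.5470
CI: x̄ ± margin = 128 ± 5.5470
CI: (122.4530, 133.5470)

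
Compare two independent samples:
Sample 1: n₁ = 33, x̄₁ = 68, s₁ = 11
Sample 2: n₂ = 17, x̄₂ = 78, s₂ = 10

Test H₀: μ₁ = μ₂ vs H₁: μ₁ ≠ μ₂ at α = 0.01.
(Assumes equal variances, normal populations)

Answer: t = -3.1373, reject H₀

Derivation:
Pooled variance: s²_p = [32×11² + 16×10²]/(48) = 114.0000
s_p = 10.6771
SE = s_p×√(1/n₁ + 1/n₂) = 10.6771×√(1/33 + 1/17) = 3.1875
t = (x̄₁ - x̄₂)/SE = (68 - 78)/3.1875 = -3.1373
df = 48, t-critical = ±2.682
Decision: reject H₀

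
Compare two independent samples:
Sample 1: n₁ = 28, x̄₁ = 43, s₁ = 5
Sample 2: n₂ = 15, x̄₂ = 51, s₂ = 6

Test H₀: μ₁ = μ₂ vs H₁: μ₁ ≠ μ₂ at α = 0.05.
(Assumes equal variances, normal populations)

Answer: t = -4.6625, reject H₀

Derivation:
Pooled variance: s²_p = [27×5² + 14×6²]/(41) = 28.7561
s_p = 5.3625
SE = s_p×√(1/n₁ + 1/n₂) = 5.3625×√(1/28 + 1/15) = 1.7158
t = (x̄₁ - x̄₂)/SE = (43 - 51)/1.7158 = -4.6625
df = 41, t-critical = ±2.020
Decision: reject H₀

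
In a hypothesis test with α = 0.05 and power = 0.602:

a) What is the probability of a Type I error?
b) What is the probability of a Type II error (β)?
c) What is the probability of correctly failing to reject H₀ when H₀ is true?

a) Type I error probability = α = 0.05
b) Power = P(reject H₀ | H₁ true) = 1 - β = 0.602, so Type II error probability = β = 1 - Power = 0.398
c) P(fail to reject H₀ | H₀ true) = 1 - α = 0.95

Answer: a) 0.05, b) 0.398, c) 0.95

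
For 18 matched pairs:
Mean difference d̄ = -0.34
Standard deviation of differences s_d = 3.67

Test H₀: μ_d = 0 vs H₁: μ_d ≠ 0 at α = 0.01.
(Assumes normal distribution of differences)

df = n - 1 = 17
SE = s_d/√n = 3.67/√18 = 0.8650
t = d̄/SE = -0.34/0.8650 = -0.3931
Critical value: t_{0.005,17} = ±2.898
p-value ≈ 0.6991
Decision: fail to reject H₀

Answer: t = -0.3931, fail to reject H₀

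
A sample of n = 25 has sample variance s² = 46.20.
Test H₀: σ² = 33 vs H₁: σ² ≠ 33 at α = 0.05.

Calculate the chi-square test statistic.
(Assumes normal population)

Answer: χ² = 33.6000, fail to reject H₀

Derivation:
df = n - 1 = 24
χ² = (n-1)s²/σ₀² = 24×46.20/33 = 33.6000
Critical values: χ²_{0.975,24} = 12.401, χ²_{0.025,24} = 39.364
Rejection region: χ² < 12.401 or χ² > 39.364
Decision: fail to reject H₀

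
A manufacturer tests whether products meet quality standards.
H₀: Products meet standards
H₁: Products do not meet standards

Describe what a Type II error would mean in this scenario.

Answer: Accepting products as meeting standards when they don't

Derivation:
Type I error: rejecting H₀ when it is actually true (false positive).
Type II error: failing to reject H₀ when H₁ is actually true (false negative).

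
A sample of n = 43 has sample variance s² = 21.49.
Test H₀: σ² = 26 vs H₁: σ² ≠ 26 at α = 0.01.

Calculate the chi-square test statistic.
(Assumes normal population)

Answer: χ² = 34.7146, fail to reject H₀

Derivation:
df = n - 1 = 42
χ² = (n-1)s²/σ₀² = 42×21.49/26 = 34.7146
Critical values: χ²_{0.995,42} = 22.138, χ²_{0.005,42} = 69.336
Rejection region: χ² < 22.138 or χ² > 69.336
Decision: fail to reject H₀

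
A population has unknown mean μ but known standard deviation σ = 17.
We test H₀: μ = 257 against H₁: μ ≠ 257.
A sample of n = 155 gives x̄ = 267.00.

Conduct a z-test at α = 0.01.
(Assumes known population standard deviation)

Answer: z = 7.3233, reject H₀

Derivation:
Standard error: SE = σ/√n = 17/√155 = 1.3655
z-statistic: z = (x̄ - μ₀)/SE = (267.00 - 257)/1.3655 = 7.3233
Critical value: ±2.576
p-value < 0.0001
Decision: reject H₀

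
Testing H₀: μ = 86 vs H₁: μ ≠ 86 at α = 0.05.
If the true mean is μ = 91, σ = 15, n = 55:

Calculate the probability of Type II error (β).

Answer: β ≈ 0.3043

Derivation:
SE = σ/√n = 15/√55 = 2.0226
Critical values: μ₀ ± z_0.025×SE = 86 ± 1.960×2.0226
Acceptance region: (82.0357, 89.9643)
Under H₁ (μ = 91): z_high = (89.9643 - 91)/2.0226 = -0.5121, z_low = (82.0357 - 91)/2.0226 = -4.4321
β = P(not reject | H₁) = Φ(-0.5121) - Φ(-4.4321) ≈ 0.3043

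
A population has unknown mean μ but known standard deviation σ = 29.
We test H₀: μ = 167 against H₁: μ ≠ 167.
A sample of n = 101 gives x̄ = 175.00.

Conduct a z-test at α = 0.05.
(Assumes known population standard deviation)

Answer: z = 2.7724, reject H₀

Derivation:
Standard error: SE = σ/√n = 29/√101 = 2.8856
z-statistic: z = (x̄ - μ₀)/SE = (175.00 - 167)/2.8856 = 2.7724
Critical value: ±1.960
p-value = 0.0056
Decision: reject H₀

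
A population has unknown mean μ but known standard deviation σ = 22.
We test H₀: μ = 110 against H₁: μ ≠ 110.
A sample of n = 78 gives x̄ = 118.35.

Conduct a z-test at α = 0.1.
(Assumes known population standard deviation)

Standard error: SE = σ/√n = 22/√78 = 2.4910
z-statistic: z = (x̄ - μ₀)/SE = (118.35 - 110)/2.4910 = 3.3521
Critical value: ±1.645
p-value = 0.0008
Decision: reject H₀

Answer: z = 3.3521, reject H₀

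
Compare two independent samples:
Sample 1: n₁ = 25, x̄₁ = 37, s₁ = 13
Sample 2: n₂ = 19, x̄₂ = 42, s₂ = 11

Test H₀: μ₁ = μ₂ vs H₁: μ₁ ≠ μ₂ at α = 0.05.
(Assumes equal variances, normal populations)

Pooled variance: s²_p = [24×13² + 18×11²]/(42) = 148.4286
s_p = 12.1831
SE = s_p×√(1/n₁ + 1/n₂) = 12.1831×√(1/25 + 1/19) = 3.7080
t = (x̄₁ - x̄₂)/SE = (37 - 42)/3.7080 = -1.3484
df = 42, t-critical = ±2.018
Decision: fail to reject H₀

Answer: t = -1.3484, fail to reject H₀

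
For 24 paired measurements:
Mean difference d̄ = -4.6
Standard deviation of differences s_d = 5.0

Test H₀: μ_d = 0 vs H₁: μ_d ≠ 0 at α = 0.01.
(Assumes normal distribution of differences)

df = n - 1 = 23
SE = s_d/√n = 5.0/√24 = 1.0206
t = d̄/SE = -4.6/1.0206 = -4.5072
Critical value: t_{0.005,23} = ±2.807
p-value ≈ 0.0002
Decision: reject H₀

Answer: t = -4.5072, reject H₀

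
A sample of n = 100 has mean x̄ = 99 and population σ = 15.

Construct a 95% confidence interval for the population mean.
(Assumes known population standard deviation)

Confidence level: 95%, α = 0.05
z_0.025 = 1.960
SE = σ/√n = 15/√100 = 1.5000
Margin of error = 1.960 × 1.5000 = 2.9400
CI: x̄ ± margin = 99 ± 2.9400
CI: (96.0600, 101.9400)

Answer: (96.0600, 101.9400)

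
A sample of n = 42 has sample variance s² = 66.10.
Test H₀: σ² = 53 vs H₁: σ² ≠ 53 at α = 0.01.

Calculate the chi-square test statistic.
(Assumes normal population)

df = n - 1 = 41
χ² = (n-1)s²/σ₀² = 41×66.10/53 = 51.1340
Critical values: χ²_{0.995,41} = 21.421, χ²_{0.005,41} = 68.053
Rejection region: χ² < 21.421 or χ² > 68.053
Decision: fail to reject H₀

Answer: χ² = 51.1340, fail to reject H₀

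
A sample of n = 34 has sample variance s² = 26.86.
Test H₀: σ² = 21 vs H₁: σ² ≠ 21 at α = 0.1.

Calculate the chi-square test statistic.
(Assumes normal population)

df = n - 1 = 33
χ² = (n-1)s²/σ₀² = 33×26.86/21 = 42.2086
Critical values: χ²_{0.95,33} = 20.867, χ²_{0.05,33} = 47.400
Rejection region: χ² < 20.867 or χ² > 47.400
Decision: fail to reject H₀

Answer: χ² = 42.2086, fail to reject H₀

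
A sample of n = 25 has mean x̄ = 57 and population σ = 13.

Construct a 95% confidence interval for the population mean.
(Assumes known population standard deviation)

Answer: (51.9040, 62.0960)

Derivation:
Confidence level: 95%, α = 0.05
z_0.025 = 1.960
SE = σ/√n = 13/√25 = 2.6000
Margin of error = 1.960 × 2.6000 = 5.0960
CI: x̄ ± margin = 57 ± 5.0960
CI: (51.9040, 62.0960)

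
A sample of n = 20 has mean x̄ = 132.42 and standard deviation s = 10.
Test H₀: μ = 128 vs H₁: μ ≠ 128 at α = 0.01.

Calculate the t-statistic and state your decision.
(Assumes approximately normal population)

df = n - 1 = 19
SE = s/√n = 10/√20 = 2.2361
t = (x̄ - μ₀)/SE = (132.42 - 128)/2.2361 = 1.9767
Critical value: t_{0.005,19} = ±2.861
p-value ≈ 0.0628
Decision: fail to reject H₀

Answer: t = 1.9767, fail to reject H₀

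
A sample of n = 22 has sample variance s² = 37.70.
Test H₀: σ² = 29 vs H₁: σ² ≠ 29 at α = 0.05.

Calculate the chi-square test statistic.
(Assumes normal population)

Answer: χ² = 27.3000, fail to reject H₀

Derivation:
df = n - 1 = 21
χ² = (n-1)s²/σ₀² = 21×37.70/29 = 27.3000
Critical values: χ²_{0.975,21} = 10.283, χ²_{0.025,21} = 35.479
Rejection region: χ² < 10.283 or χ² > 35.479
Decision: fail to reject H₀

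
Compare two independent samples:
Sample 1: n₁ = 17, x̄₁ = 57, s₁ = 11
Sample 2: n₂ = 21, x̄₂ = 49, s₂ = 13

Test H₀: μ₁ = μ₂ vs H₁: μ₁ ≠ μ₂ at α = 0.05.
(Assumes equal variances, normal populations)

Pooled variance: s²_p = [16×11² + 20×13²]/(36) = 147.6667
s_p = 12.1518
SE = s_p×√(1/n₁ + 1/n₂) = 12.1518×√(1/17 + 1/21) = 3.9646
t = (x̄₁ - x̄₂)/SE = (57 - 49)/3.9646 = 2.0179
df = 36, t-critical = ±2.028
Decision: fail to reject H₀

Answer: t = 2.0179, fail to reject H₀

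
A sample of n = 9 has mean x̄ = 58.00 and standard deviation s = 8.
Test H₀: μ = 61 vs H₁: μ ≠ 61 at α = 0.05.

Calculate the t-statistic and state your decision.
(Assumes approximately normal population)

Answer: t = -1.1250, fail to reject H₀

Derivation:
df = n - 1 = 8
SE = s/√n = 8/√9 = 2.6667
t = (x̄ - μ₀)/SE = (58.00 - 61)/2.6667 = -1.1250
Critical value: t_{0.025,8} = ±2.306
p-value ≈ 0.2932
Decision: fail to reject H₀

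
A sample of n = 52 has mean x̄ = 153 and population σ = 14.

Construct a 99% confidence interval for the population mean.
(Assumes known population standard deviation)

Confidence level: 99%, α = 0.01
z_0.005 = 2.576
SE = σ/√n = 14/√52 = 1.9415
Margin of error = 2.576 × 1.9415 = 5.0013
CI: x̄ ± margin = 153 ± 5.0013
CI: (147.9987, 158.0013)

Answer: (147.9987, 158.0013)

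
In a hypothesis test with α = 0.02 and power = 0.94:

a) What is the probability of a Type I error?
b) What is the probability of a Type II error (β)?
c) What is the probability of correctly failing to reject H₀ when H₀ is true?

Answer: a) 0.02, b) 0.06, c) 0.98

Derivation:
a) Type I error probability = α = 0.02
b) Power = P(reject H₀ | H₁ true) = 1 - β = 0.94, so Type II error probability = β = 1 - Power = 0.06
c) P(fail to reject H₀ | H₀ true) = 1 - α = 0.98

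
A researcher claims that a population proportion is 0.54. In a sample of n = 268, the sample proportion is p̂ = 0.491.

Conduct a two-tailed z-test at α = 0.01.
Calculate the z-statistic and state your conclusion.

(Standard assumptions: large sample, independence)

H₀: p = 0.54, H₁: p ≠ 0.54
Standard error: SE = √(p₀(1-p₀)/n) = √(0.54×0.46/268) = 0.030444
z-statistic: z = (p̂ - p₀)/SE = (0.491 - 0.54)/0.030444 = -1.6095
Critical value: z_0.005 = ±2.576
p-value = 0.1075
Decision: fail to reject H₀ at α = 0.01

Answer: z = -1.6095, fail to reject H₀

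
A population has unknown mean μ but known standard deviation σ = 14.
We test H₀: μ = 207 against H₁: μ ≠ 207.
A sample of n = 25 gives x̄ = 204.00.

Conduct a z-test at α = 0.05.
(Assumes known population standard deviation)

Answer: z = -1.0714, fail to reject H₀

Derivation:
Standard error: SE = σ/√n = 14/√25 = 2.8000
z-statistic: z = (x̄ - μ₀)/SE = (204.00 - 207)/2.8000 = -1.0714
Critical value: ±1.960
p-value = 0.2840
Decision: fail to reject H₀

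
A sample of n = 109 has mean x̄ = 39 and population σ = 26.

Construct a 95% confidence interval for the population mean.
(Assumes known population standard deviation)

Answer: (34.1190, 43.8810)

Derivation:
Confidence level: 95%, α = 0.05
z_0.025 = 1.960
SE = σ/√n = 26/√109 = 2.4903
Margin of error = 1.960 × 2.4903 = 4.8810
CI: x̄ ± margin = 39 ± 4.8810
CI: (34.1190, 43.8810)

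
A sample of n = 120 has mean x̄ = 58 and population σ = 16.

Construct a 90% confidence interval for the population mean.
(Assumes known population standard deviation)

Answer: (55.5973, 60.4027)

Derivation:
Confidence level: 90%, α = 0.1
z_0.05 = 1.645
SE = σ/√n = 16/√120 = 1.4606
Margin of error = 1.645 × 1.4606 = 2.4027
CI: x̄ ± margin = 58 ± 2.4027
CI: (55.5973, 60.4027)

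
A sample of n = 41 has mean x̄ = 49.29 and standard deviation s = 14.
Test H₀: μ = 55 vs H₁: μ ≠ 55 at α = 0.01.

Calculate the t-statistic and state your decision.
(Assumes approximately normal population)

df = n - 1 = 40
SE = s/√n = 14/√41 = 2.1864
t = (x̄ - μ₀)/SE = (49.29 - 55)/2.1864 = -2.6116
Critical value: t_{0.005,40} = ±2.704
p-value ≈ 0.0126
Decision: fail to reject H₀

Answer: t = -2.6116, fail to reject H₀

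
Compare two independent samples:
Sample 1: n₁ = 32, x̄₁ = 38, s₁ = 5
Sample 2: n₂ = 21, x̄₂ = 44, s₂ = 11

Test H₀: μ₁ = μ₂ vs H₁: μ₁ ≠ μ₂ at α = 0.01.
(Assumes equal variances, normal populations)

Answer: t = -2.6993, reject H₀

Derivation:
Pooled variance: s²_p = [31×5² + 20×11²]/(51) = 62.6471
s_p = 7.9150
SE = s_p×√(1/n₁ + 1/n₂) = 7.9150×√(1/32 + 1/21) = 2.2228
t = (x̄₁ - x̄₂)/SE = (38 - 44)/2.2228 = -2.6993
df = 51, t-critical = ±2.676
Decision: reject H₀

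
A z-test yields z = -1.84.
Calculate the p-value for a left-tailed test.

Answer: p-value ≈ 0.0329

Derivation:
For z = -1.84:
p = P(Z < -1.84) = Φ(-1.84) = 0.0329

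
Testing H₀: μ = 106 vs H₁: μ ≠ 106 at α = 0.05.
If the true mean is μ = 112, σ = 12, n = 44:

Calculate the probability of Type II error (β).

Answer: β ≈ 0.0875

Derivation:
SE = σ/√n = 12/√44 = 1.8091
Critical values: μ₀ ± z_0.025×SE = 106 ± 1.960×1.8091
Acceptance region: (102.4542, 109.5458)
Under H₁ (μ = 112): z_high = (109.5458 - 112)/1.8091 = -1.3566, z_low = (102.4542 - 112)/1.8091 = -5.2765
β = P(not reject | H₁) = Φ(-1.3566) - Φ(-5.2765) ≈ 0.0875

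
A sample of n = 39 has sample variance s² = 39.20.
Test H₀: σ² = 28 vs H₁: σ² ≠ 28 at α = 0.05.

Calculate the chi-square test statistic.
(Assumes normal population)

Answer: χ² = 53.2000, fail to reject H₀

Derivation:
df = n - 1 = 38
χ² = (n-1)s²/σ₀² = 38×39.20/28 = 53.2000
Critical values: χ²_{0.975,38} = 22.878, χ²_{0.025,38} = 56.896
Rejection region: χ² < 22.878 or χ² > 56.896
Decision: fail to reject H₀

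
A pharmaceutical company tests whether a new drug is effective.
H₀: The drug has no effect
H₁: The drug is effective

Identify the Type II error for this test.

Answer: Failing to detect the drug's effect when it actually works

Derivation:
A Type I error (probability α) occurs when we reject a true H₀.
A Type II error (probability β) occurs when we fail to reject a false H₀.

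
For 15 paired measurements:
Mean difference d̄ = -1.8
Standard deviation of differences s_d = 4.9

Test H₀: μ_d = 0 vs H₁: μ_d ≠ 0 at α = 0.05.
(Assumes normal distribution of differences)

Answer: t = -1.4227, fail to reject H₀

Derivation:
df = n - 1 = 14
SE = s_d/√n = 4.9/√15 = 1.2652
t = d̄/SE = -1.8/1.2652 = -1.4227
Critical value: t_{0.025,14} = ±2.145
p-value ≈ 0.1767
Decision: fail to reject H₀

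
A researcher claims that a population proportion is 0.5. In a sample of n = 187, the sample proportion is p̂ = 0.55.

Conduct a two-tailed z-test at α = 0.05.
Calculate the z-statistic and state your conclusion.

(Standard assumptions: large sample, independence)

H₀: p = 0.5, H₁: p ≠ 0.5
Standard error: SE = √(p₀(1-p₀)/n) = √(0.5×0.5/187) = 0.036564
z-statistic: z = (p̂ - p₀)/SE = (0.55 - 0.5)/0.036564 = 1.3675
Critical value: z_0.025 = ±1.960
p-value = 0.1715
Decision: fail to reject H₀ at α = 0.05

Answer: z = 1.3675, fail to reject H₀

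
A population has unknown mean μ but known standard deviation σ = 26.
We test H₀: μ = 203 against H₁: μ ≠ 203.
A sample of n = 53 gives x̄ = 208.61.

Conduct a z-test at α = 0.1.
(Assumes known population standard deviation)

Standard error: SE = σ/√n = 26/√53 = 3.5714
z-statistic: z = (x̄ - μ₀)/SE = (208.61 - 203)/3.5714 = 1.5708
Critical value: ±1.645
p-value = 0.1162
Decision: fail to reject H₀

Answer: z = 1.5708, fail to reject H₀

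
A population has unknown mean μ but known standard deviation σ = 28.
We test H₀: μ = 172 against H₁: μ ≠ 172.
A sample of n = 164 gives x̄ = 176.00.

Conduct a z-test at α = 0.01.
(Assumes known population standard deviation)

Standard error: SE = σ/√n = 28/√164 = 2.1864
z-statistic: z = (x̄ - μ₀)/SE = (176.00 - 172)/2.1864 = 1.8295
Critical value: ±2.576
p-value = 0.0673
Decision: fail to reject H₀

Answer: z = 1.8295, fail to reject H₀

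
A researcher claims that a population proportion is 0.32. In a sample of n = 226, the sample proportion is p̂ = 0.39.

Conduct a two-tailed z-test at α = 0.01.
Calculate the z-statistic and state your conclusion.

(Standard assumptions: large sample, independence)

H₀: p = 0.32, H₁: p ≠ 0.32
Standard error: SE = √(p₀(1-p₀)/n) = √(0.32×0.68/226) = 0.031030
z-statistic: z = (p̂ - p₀)/SE = (0.39 - 0.32)/0.031030 = 2.2559
Critical value: z_0.005 = ±2.576
p-value = 0.0241
Decision: fail to reject H₀ at α = 0.01

Answer: z = 2.2559, fail to reject H₀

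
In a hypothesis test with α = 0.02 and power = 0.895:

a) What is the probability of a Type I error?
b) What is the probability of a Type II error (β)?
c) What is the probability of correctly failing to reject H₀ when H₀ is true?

a) Type I error probability = α = 0.02
b) Power = P(reject H₀ | H₁ true) = 1 - β = 0.895, so Type II error probability = β = 1 - Power = 0.105
c) P(fail to reject H₀ | H₀ true) = 1 - α = 0.98

Answer: a) 0.02, b) 0.105, c) 0.98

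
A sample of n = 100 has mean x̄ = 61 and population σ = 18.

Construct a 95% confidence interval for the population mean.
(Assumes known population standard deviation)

Answer: (57.4720, 64.5280)

Derivation:
Confidence level: 95%, α = 0.05
z_0.025 = 1.960
SE = σ/√n = 18/√100 = 1.8000
Margin of error = 1.960 × 1.8000 = 3.5280
CI: x̄ ± margin = 61 ± 3.5280
CI: (57.4720, 64.5280)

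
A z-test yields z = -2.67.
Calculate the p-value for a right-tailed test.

Answer: p-value ≈ 0.9962

Derivation:
For z = -2.67:
p = P(Z > -2.67) = 1 - Φ(-2.67) = 0.9962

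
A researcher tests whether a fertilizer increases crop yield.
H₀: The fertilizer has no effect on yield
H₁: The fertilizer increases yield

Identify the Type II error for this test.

Answer: Failing to recommend an effective fertilizer

Derivation:
A Type I error (probability α) occurs when we reject a true H₀.
A Type II error (probability β) occurs when we fail to reject a false H₀.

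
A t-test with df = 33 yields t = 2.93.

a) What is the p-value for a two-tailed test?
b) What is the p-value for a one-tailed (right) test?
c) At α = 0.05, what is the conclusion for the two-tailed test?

Answer: a) 0.0061, b) 0.0031, c) reject H₀

Derivation:
Using t-distribution with df = 33:
a) Two-tailed: p = 2×P(T > 2.93) = 0.0061
b) One-tailed: p = P(T > 2.93) = 0.0031
c) 0.0061 < 0.05, reject H₀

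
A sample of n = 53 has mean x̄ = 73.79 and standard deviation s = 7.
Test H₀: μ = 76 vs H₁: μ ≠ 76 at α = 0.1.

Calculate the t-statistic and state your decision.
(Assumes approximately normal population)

df = n - 1 = 52
SE = s/√n = 7/√53 = 0.9615
t = (x̄ - μ₀)/SE = (73.79 - 76)/0.9615 = -2.2985
Critical value: t_{0.05,52} = ±1.675
p-value ≈ 0.0256
Decision: reject H₀

Answer: t = -2.2985, reject H₀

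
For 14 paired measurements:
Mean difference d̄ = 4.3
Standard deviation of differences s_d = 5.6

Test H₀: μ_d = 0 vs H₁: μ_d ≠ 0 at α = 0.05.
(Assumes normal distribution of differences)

df = n - 1 = 13
SE = s_d/√n = 5.6/√14 = 1.4967
t = d̄/SE = 4.3/1.4967 = 2.8730
Critical value: t_{0.025,13} = ±2.160
p-value ≈ 0.0131
Decision: reject H₀

Answer: t = 2.8730, reject H₀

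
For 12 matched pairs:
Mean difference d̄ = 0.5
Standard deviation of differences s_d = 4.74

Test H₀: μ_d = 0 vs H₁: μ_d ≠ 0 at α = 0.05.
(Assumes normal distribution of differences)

Answer: t = 0.3654, fail to reject H₀

Derivation:
df = n - 1 = 11
SE = s_d/√n = 4.74/√12 = 1.3683
t = d̄/SE = 0.5/1.3683 = 0.3654
Critical value: t_{0.025,11} = ±2.201
p-value ≈ 0.7217
Decision: fail to reject H₀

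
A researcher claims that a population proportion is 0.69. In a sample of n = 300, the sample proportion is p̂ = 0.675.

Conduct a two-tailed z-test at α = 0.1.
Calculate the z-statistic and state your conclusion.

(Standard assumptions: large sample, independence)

H₀: p = 0.69, H₁: p ≠ 0.69
Standard error: SE = √(p₀(1-p₀)/n) = √(0.69×0.31/300) = 0.026702
z-statistic: z = (p̂ - p₀)/SE = (0.675 - 0.69)/0.026702 = -0.5618
Critical value: z_0.05 = ±1.645
p-value = 0.5743
Decision: fail to reject H₀ at α = 0.1

Answer: z = -0.5618, fail to reject H₀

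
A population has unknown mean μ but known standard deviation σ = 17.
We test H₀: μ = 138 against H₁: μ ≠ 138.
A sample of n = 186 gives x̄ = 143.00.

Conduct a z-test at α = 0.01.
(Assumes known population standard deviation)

Standard error: SE = σ/√n = 17/√186 = 1.2465
z-statistic: z = (x̄ - μ₀)/SE = (143.00 - 138)/1.2465 = 4.0112
Critical value: ±2.576
p-value = 0.0001
Decision: reject H₀

Answer: z = 4.0112, reject H₀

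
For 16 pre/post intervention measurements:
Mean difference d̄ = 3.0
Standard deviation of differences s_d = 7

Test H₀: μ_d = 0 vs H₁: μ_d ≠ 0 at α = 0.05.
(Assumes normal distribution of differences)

Answer: t = 1.7143, fail to reject H₀

Derivation:
df = n - 1 = 15
SE = s_d/√n = 7/√16 = 1.7500
t = d̄/SE = 3.0/1.7500 = 1.7143
Critical value: t_{0.025,15} = ±2.131
p-value ≈ 0.1071
Decision: fail to reject H₀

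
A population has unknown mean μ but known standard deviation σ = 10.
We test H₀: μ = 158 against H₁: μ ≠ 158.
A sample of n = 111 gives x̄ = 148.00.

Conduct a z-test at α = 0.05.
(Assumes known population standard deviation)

Standard error: SE = σ/√n = 10/√111 = 0.9492
z-statistic: z = (x̄ - μ₀)/SE = (148.00 - 158)/0.9492 = -10.5352
Critical value: ±1.960
p-value < 0.0001
Decision: reject H₀

Answer: z = -10.5352, reject H₀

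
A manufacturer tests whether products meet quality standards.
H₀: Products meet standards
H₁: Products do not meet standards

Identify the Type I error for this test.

Answer: Rejecting good products that actually meet standards

Derivation:
A Type I error (probability α) occurs when we reject a true H₀.
A Type II error (probability β) occurs when we fail to reject a false H₀.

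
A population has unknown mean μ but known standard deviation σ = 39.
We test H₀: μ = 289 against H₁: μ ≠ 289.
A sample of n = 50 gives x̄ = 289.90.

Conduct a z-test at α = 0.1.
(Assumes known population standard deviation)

Answer: z = 0.1632, fail to reject H₀

Derivation:
Standard error: SE = σ/√n = 39/√50 = 5.5154
z-statistic: z = (x̄ - μ₀)/SE = (289.90 - 289)/5.5154 = 0.1632
Critical value: ±1.645
p-value = 0.8704
Decision: fail to reject H₀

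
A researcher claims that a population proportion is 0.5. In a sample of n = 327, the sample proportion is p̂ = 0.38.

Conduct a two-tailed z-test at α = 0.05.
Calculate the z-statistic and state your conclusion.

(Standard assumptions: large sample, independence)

Answer: z = -4.3400, reject H₀

Derivation:
H₀: p = 0.5, H₁: p ≠ 0.5
Standard error: SE = √(p₀(1-p₀)/n) = √(0.5×0.5/327) = 0.027650
z-statistic: z = (p̂ - p₀)/SE = (0.38 - 0.5)/0.027650 = -4.3400
Critical value: z_0.025 = ±1.960
p-value < 0.0001
Decision: reject H₀ at α = 0.05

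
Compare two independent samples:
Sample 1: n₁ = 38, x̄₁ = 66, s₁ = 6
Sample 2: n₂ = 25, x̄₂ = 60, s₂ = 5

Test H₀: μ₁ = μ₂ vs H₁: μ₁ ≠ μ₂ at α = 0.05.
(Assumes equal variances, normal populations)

Answer: t = 4.1399, reject H₀

Derivation:
Pooled variance: s²_p = [37×6² + 24×5²]/(61) = 31.6721
s_p = 5.6278
SE = s_p×√(1/n₁ + 1/n₂) = 5.6278×√(1/38 + 1/25) = 1.4493
t = (x̄₁ - x̄₂)/SE = (66 - 60)/1.4493 = 4.1399
df = 61, t-critical = ±2.000
Decision: reject H₀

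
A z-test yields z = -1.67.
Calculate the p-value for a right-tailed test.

For z = -1.67:
p = P(Z > -1.67) = 1 - Φ(-1.67) = 0.9525

Answer: p-value ≈ 0.9525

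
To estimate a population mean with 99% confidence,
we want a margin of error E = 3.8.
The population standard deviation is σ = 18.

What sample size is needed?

Answer: n = 149

Derivation:
z_0.005 = 2.576
n = (z×σ/E)² = (2.576×18/3.8)²
n = 148.8914
Round up: n = 149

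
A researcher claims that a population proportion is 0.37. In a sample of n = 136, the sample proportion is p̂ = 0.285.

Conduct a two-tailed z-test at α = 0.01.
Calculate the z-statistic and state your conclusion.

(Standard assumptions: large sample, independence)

Answer: z = -2.0531, fail to reject H₀

Derivation:
H₀: p = 0.37, H₁: p ≠ 0.37
Standard error: SE = √(p₀(1-p₀)/n) = √(0.37×0.63/136) = 0.041400
z-statistic: z = (p̂ - p₀)/SE = (0.285 - 0.37)/0.041400 = -2.0531
Critical value: z_0.005 = ±2.576
p-value = 0.0401
Decision: fail to reject H₀ at α = 0.01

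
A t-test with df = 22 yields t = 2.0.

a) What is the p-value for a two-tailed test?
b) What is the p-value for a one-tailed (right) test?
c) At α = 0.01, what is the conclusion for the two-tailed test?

Answer: a) 0.0580, b) 0.0290, c) fail to reject H₀

Derivation:
Using t-distribution with df = 22:
a) Two-tailed: p = 2×P(T > 2.0) = 0.0580
b) One-tailed: p = P(T > 2.0) = 0.0290
c) 0.0580 ≥ 0.01, fail to reject H₀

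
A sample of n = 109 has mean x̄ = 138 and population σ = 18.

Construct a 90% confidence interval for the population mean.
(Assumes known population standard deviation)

Answer: (135.1639, 140.8361)

Derivation:
Confidence level: 90%, α = 0.1
z_0.05 = 1.645
SE = σ/√n = 18/√109 = 1.7241
Margin of error = 1.645 × 1.7241 = 2.8361
CI: x̄ ± margin = 138 ± 2.8361
CI: (135.1639, 140.8361)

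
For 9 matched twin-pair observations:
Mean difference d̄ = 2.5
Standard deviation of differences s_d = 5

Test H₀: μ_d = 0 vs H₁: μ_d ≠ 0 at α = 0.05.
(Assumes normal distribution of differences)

df = n - 1 = 8
SE = s_d/√n = 5/√9 = 1.6667
t = d̄/SE = 2.5/1.6667 = 1.5000
Critical value: t_{0.025,8} = ±2.306
p-value ≈ 0.1720
Decision: fail to reject H₀

Answer: t = 1.5000, fail to reject H₀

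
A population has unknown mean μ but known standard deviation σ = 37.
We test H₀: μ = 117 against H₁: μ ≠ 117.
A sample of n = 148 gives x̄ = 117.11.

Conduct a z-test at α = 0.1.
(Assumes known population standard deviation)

Answer: z = 0.0362, fail to reject H₀

Derivation:
Standard error: SE = σ/√n = 37/√148 = 3.0414
z-statistic: z = (x̄ - μ₀)/SE = (117.11 - 117)/3.0414 = 0.0362
Critical value: ±1.645
p-value = 0.9711
Decision: fail to reject H₀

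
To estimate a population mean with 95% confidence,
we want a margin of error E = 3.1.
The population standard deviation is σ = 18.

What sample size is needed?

Answer: n = 130

Derivation:
z_0.025 = 1.960
n = (z×σ/E)² = (1.960×18/3.1)²
n = 129.5191
Round up: n = 130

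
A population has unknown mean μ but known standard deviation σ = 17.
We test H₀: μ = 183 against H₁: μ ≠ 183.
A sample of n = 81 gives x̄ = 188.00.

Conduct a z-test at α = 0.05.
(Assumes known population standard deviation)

Standard error: SE = σ/√n = 17/√81 = 1.8889
z-statistic: z = (x̄ - μ₀)/SE = (188.00 - 183)/1.8889 = 2.6470
Critical value: ±1.960
p-value = 0.0081
Decision: reject H₀

Answer: z = 2.6470, reject H₀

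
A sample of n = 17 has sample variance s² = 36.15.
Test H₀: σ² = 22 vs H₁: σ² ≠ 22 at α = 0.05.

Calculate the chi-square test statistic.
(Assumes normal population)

Answer: χ² = 26.2909, fail to reject H₀

Derivation:
df = n - 1 = 16
χ² = (n-1)s²/σ₀² = 16×36.15/22 = 26.2909
Critical values: χ²_{0.975,16} = 6.908, χ²_{0.025,16} = 28.845
Rejection region: χ² < 6.908 or χ² > 28.845
Decision: fail to reject H₀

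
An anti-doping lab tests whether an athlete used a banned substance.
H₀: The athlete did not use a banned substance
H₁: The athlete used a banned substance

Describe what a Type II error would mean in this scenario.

Answer: Failing to detect doping in an athlete who used a banned substance

Derivation:
A Type I error (probability α) occurs when we reject a true H₀.
A Type II error (probability β) occurs when we fail to reject a false H₀.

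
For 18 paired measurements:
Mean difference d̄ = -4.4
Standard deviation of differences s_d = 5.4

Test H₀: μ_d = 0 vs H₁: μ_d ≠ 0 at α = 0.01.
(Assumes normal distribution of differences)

df = n - 1 = 17
SE = s_d/√n = 5.4/√18 = 1.2728
t = d̄/SE = -4.4/1.2728 = -3.4569
Critical value: t_{0.005,17} = ±2.898
p-value ≈ 0.0030
Decision: reject H₀

Answer: t = -3.4569, reject H₀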